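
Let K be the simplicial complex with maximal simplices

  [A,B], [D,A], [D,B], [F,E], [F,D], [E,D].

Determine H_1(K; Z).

Take the total order A < B < D < E < F on the vertex set. Then K (dimension 1) consists of the simplices:

  0-simplices (5): A, B, D, E, F
  1-simplices (6): AB, AD, BD, DE, DF, EF

Hence C_0 ≅ Z^5, C_1 ≅ Z^6.

∂_1: C_1 → C_0 is given by ∂[p,q] = [q] − [p]. For instance
  ∂BD = D − B.
As a 5×6 matrix over Z this has rank 4, with invariant factors (1,1,1,1).

Computing H_k = (kernel of ∂_k) / (image of ∂_{k+1}):

  H_1: rank ker ∂_1 − rank ∂_2 = (6 − 4) − 0 = 2, and there is no ∂_2, so H_1 ≅ Z^2.

H_1 ≅ Z^2.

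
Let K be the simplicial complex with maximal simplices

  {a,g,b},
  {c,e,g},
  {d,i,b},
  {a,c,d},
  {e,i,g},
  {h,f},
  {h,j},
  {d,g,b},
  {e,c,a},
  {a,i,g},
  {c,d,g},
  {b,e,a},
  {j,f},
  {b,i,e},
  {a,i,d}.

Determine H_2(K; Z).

H_2 ≅ 0.

K has 10 vertices, 21 edges, 12 triangles.
rank ∂_2 = 12, rank ∂_3 = 0 ⇒ b_2 = 12 − 12 − 0 = 0. So H_2 = 0.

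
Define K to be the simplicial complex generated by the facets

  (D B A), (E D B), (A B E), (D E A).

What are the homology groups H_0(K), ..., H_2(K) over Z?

H_0 = Z,  H_1 = 0,  H_2 = Z.

Order the vertices as A < B < D < E. Listing each simplex with vertices in this order, K has dimension 2 with simplices:

  0-simplices (4): A, B, D, E
  1-simplices (6): AB, AD, AE, BD, BE, DE
  2-simplices (4): ABD, ABE, ADE, BDE

so the chain groups are C_0 ≅ Z^4, C_1 ≅ Z^6, C_2 ≅ Z^4.

The boundary map ∂_1: C_1 → C_0 maps an edge to its endpoints' difference, ∂[p,q] = q − p. For instance
  ∂BD = D − B.
This gives a 4×6 integer matrix of rank 3; reducing to Smith normal form yields diagonal entries (1,1,1).

Boundary ∂_2: C_2 → C_1 maps a triangle to the signed sum of its edges. For instance
  ∂BDE = DE − BE + BD,
  ∂ABD = BD − AD + AB.
This gives a 6×4 integer matrix of rank 3; reducing to Smith normal form yields diagonal entries (1,1,1).

Now H_k = ker ∂_k / im ∂_{k+1}, so:

  H_0: rank C_0 − rank ∂_1 = 4 − 3 = 1, and the invariant factors of ∂_1 are all 1, so H_0 ≅ Z.
  H_1: rank ker ∂_1 − rank ∂_2 = (6 − 3) − 3 = 0, and the invariant factors of ∂_2 are all 1, so H_1 ≅ 0.
  H_2: rank ker ∂_2 − rank ∂_3 = (4 − 3) − 0 = 1, and there is no ∂_3, so H_2 ≅ Z.

(K is a triangulation of the 2-sphere S^2.)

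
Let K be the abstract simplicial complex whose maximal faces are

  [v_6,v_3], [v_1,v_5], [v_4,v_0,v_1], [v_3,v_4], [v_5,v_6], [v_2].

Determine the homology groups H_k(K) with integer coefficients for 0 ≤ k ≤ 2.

H_0 ≅ Z^2,  H_1 ≅ Z,  H_2 = 0.

Fix the vertex order v_0 < v_1 < v_2 < v_3 < v_4 < v_5 < v_6 and write every simplex with vertices in increasing order. Then dim K = 2 and the simplices of K are:

  0-simplices (7): [v_0], [v_1], [v_2], [v_3], [v_4], [v_5], [v_6]
  1-simplices (7): [v_0,v_1], [v_0,v_4], [v_1,v_4], [v_1,v_5], [v_3,v_4], [v_3,v_6], [v_5,v_6]
  2-simplices (1): [v_0,v_1,v_4]

giving chain groups C_0 ≅ Z^7, C_1 ≅ Z^7, C_2 ≅ Z^1.

∂_1: C_1 → C_0 sends each edge [p,q] (with p < q) to q − p. For instance
  ∂[v_3,v_4] = [v_4] − [v_3].
This gives a 7×7 integer matrix of rank 5; reducing to Smith normal form yields diagonal entries (1,1,1,1,1).

∂_2: C_2 → C_1 acts by ∂[p,q,r] = [q,r] − [p,r] + [p,q]. For instance
  ∂[v_0,v_1,v_4] = [v_1,v_4] − [v_0,v_4] + [v_0,v_1].
This gives a 7×1 integer matrix of rank 1; reducing to Smith normal form yields diagonal entries (1).

From H_k ≅ ker(∂_k) / im(∂_{k+1}) we obtain:

  H_0: rank C_0 − rank ∂_1 = 7 − 5 = 2, and the invariant factors of ∂_1 are all 1, so H_0 = Z^2.
  H_1: rank ker ∂_1 − rank ∂_2 = (7 − 5) − 1 = 1, and the invariant factors of ∂_2 are all 1, so H_1 = Z.
  H_2: rank ker ∂_2 − rank ∂_3 = (1 − 1) − 0 = 0, and there is no ∂_3, so H_2 = 0.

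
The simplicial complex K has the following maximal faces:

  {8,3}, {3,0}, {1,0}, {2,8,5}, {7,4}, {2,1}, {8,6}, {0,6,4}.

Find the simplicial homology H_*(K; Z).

H_0 = Z,  H_1 = Z^2,  H_2 = 0.

Order the vertices as 0 < 1 < 2 < 3 < 4 < 5 < 6 < 7 < 8. Listing each simplex with vertices in this order, K has dimension 2 with simplices:

  0-simplices (9): [0], [1], [2], [3], [4], [5], [6], [7], [8]
  1-simplices (12): [0,1], [0,3], [0,4], [0,6], [1,2], [2,5], [2,8], [3,8], [4,6], [4,7], [5,8], [6,8]
  2-simplices (2): [0,4,6], [2,5,8]

so the chain groups are C_0 ≅ Z^9, C_1 ≅ Z^12, C_2 ≅ Z^2.

Boundary ∂_1: C_1 → C_0 is given by ∂[p,q] = [q] − [p]. For instance
  ∂[0,4] = [4] − [0].
The resulting 9×12 matrix has rank 8, and its Smith normal form has invariant factors (1,1,1,1,1,1,1,1).

The boundary map ∂_2: C_2 → C_1 sends each 2-simplex [p,q,r] to [q,r] − [p,r] + [p,q]. For instance
  ∂[2,5,8] = [5,8] − [2,8] + [2,5],
  ∂[0,4,6] = [4,6] − [0,6] + [0,4].
The resulting 12×2 matrix has rank 2, and its Smith normal form has invariant factors (1,1).

Reading off H_k = ker ∂_k / im ∂_{k+1}:

  H_0: rank C_0 − rank ∂_1 = 9 − 8 = 1, and the invariant factors of ∂_1 are all 1, so H_0 ≅ Z.
  H_1: rank ker ∂_1 − rank ∂_2 = (12 − 8) − 2 = 2, and the invariant factors of ∂_2 are all 1, so H_1 ≅ Z^2.
  H_2: rank ker ∂_2 − rank ∂_3 = (2 − 2) − 0 = 0, and there is no ∂_3, so H_2 ≅ 0.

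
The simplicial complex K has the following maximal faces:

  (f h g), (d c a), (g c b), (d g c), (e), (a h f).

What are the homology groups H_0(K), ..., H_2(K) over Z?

Take the total order a < b < c < d < e < f < g < h on the vertex set. Then K (dimension 2) consists of the simplices:

  0-simplices (8): a, b, c, d, e, f, g, h
  1-simplices (12): ac, ad, af, ah, bc, bg, cd, cg, dg, fg, fh, gh
  2-simplices (5): acd, afh, bcg, cdg, fgh

so the chain groups are C_0 ≅ Z^8, C_1 ≅ Z^12, C_2 ≅ Z^5.

∂_1: C_1 → C_0 maps an edge to its endpoints' difference, ∂[p,q] = q − p.
The 8×12 boundary matrix has rank 6 and Smith normal form diag(1,1,1,1,1,1).

∂_2: C_2 → C_1 maps a triangle to the signed sum of its edges. For instance
  ∂bcg = cg − bg + bc,
  ∂cdg = dg − cg + cd.
This gives a 12×5 integer matrix of rank 5; reducing to Smith normal form yields diagonal entries (1,1,1,1,1).

Reading off H_k = ker ∂_k / im ∂_{k+1}:

  H_0: rank C_0 − rank ∂_1 = 8 − 6 = 2, and the invariant factors of ∂_1 are all 1, so H_0 ≅ Z^2.
  H_1: rank ker ∂_1 − rank ∂_2 = (12 − 6) − 5 = 1, and the invariant factors of ∂_2 are all 1, so H_1 ≅ Z.
  H_2: rank ker ∂_2 − rank ∂_3 = (5 − 5) − 0 = 0, and there is no ∂_3, so H_2 ≅ 0.

H_0 = Z^2,  H_1 = Z,  H_2 = 0.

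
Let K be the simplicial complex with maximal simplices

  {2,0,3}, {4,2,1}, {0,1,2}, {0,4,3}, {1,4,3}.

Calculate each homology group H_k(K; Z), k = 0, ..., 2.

H_0 ≅ Z,  H_1 ≅ Z,  H_2 = 0.

Order the vertices as 0 < 1 < 2 < 3 < 4. Listing each simplex with vertices in this order, K has dimension 2 with simplices:

  0-simplices (5): [0], [1], [2], [3], [4]
  1-simplices (10): [0,1], [0,2], [0,3], [0,4], [1,2], [1,3], [1,4], [2,3], [2,4], [3,4]
  2-simplices (5): [0,1,2], [0,2,3], [0,3,4], [1,2,4], [1,3,4]

Hence C_0 ≅ Z^5, C_1 ≅ Z^10, C_2 ≅ Z^5.

The boundary map ∂_1: C_1 → C_0 sends each edge [p,q] (with p < q) to q − p.
As a 5×10 matrix over Z this has rank 4, with invariant factors (1,1,1,1).

∂_2: C_2 → C_1 acts by ∂[p,q,r] = [q,r] − [p,r] + [p,q]. For instance
  ∂[1,3,4] = [3,4] − [1,4] + [1,3],
  ∂[0,3,4] = [3,4] − [0,4] + [0,3].
As a 10×5 matrix over Z this has rank 5, with invariant factors (1,1,1,1,1).

From H_k ≅ ker(∂_k) / im(∂_{k+1}) we obtain:

  H_0: rank C_0 − rank ∂_1 = 5 − 4 = 1, and the invariant factors of ∂_1 are all 1, so H_0 ≅ Z.
  H_1: rank ker ∂_1 − rank ∂_2 = (10 − 4) − 5 = 1, and the invariant factors of ∂_2 are all 1, so H_1 ≅ Z.
  H_2: rank ker ∂_2 − rank ∂_3 = (5 − 5) − 0 = 0, and there is no ∂_3, so H_2 ≅ 0.

As a check, the Euler characteristic is 5 − 10 + 5 = 0, which agrees with 1 − 1 + 0 = 0.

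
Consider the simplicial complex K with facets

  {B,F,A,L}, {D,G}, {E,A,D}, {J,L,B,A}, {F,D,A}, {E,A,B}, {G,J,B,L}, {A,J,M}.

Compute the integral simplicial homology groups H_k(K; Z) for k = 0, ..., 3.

H_0 = Z,  H_1 = Z,  H_2 = 0,  H_3 = 0.

Order the vertices as A < B < D < E < F < G < J < L < M. Listing each simplex with vertices in this order, K has dimension 3 with simplices:

  0-simplices (9): A, B, D, E, F, G, J, L, M
  1-simplices (20): AB, AD, AE, AF, AJ, AL, AM, BE, BF, BG, BJ, BL, DE, DF, DG, FL, GJ, GL, JL, JM
  2-simplices (14): ABE, ABF, ABJ, ABL, ADE, ADF, AFL, AJL, AJM, BFL, BGJ, BGL, BJL, GJL
  3-simplices (3): ABFL, ABJL, BGJL

giving chain groups C_0 ≅ Z^9, C_1 ≅ Z^20, C_2 ≅ Z^14, C_3 ≅ Z^3.

Boundary ∂_1: C_1 → C_0 sends each edge [p,q] (with p < q) to q − p. For instance
  ∂FL = L − F.
The resulting 9×20 matrix has rank 8, and its Smith normal form has invariant factors (1,1,1,1,1,1,1,1).

Boundary ∂_2: C_2 → C_1 acts by ∂[p,q,r] = [q,r] − [p,r] + [p,q]. For instance
  ∂GJL = JL − GL + GJ,
  ∂ADF = DF − AF + AD.
This gives a 20×14 integer matrix of rank 11; reducing to Smith normal form yields diagonal entries (1,1,1,1,1,1,1,1,1,1,1).

Boundary ∂_3: C_3 → C_2 sends each 3-simplex σ to the alternating sum Σ_i (−1)^i (σ with its i-th vertex removed). For instance
  ∂ABJL = BJL − AJL + ABL − ABJ,
  ∂BGJL = GJL − BJL + BGL − BGJ.
The 14×3 boundary matrix has rank 3 and Smith normal form diag(1,1,1).

Reading off H_k = ker ∂_k / im ∂_{k+1}:

  H_0: rank C_0 − rank ∂_1 = 9 − 8 = 1, and the invariant factors of ∂_1 are all 1, so H_0 ≅ Z.
  H_1: rank ker ∂_1 − rank ∂_2 = (20 − 8) − 11 = 1, and the invariant factors of ∂_2 are all 1, so H_1 ≅ Z.
  H_2: rank ker ∂_2 − rank ∂_3 = (14 − 11) − 3 = 0, and the invariant factors of ∂_3 are all 1, so H_2 ≅ 0.
  H_3: rank ker ∂_3 − rank ∂_4 = (3 − 3) − 0 = 0, and there is no ∂_4, so H_3 ≅ 0.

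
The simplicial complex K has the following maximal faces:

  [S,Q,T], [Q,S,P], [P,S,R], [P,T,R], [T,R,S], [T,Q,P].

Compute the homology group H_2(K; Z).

H_2 = Z.

Fix the vertex order P < Q < R < S < T and write every simplex with vertices in increasing order. Then dim K = 2 and the simplices of K are:

  0-simplices (5): P, Q, R, S, T
  1-simplices (9): PQ, PR, PS, PT, QS, QT, RS, RT, ST
  2-simplices (6): PQS, PQT, PRS, PRT, QST, RST

giving chain groups C_0 ≅ Z^5, C_1 ≅ Z^9, C_2 ≅ Z^6.

Boundary ∂_1: C_1 → C_0 sends each edge [p,q] (with p < q) to q − p. For instance
  ∂RT = T − R.
The resulting 5×9 matrix has rank 4, and its Smith normal form has invariant factors (1,1,1,1).

The boundary map ∂_2: C_2 → C_1 sends each 2-simplex [p,q,r] to [q,r] − [p,r] + [p,q]. For instance
  ∂PQS = QS − PS + PQ,
  ∂PRS = RS − PS + PR.
The resulting 9×6 matrix has rank 5, and its Smith normal form has invariant factors (1,1,1,1,1).

Reading off H_k = ker ∂_k / im ∂_{k+1}:

  H_2: rank ker ∂_2 − rank ∂_3 = (6 − 5) − 0 = 1, and there is no ∂_3, so H_2 ≅ Z.

(K is a triangulation of the 2-sphere S^2.)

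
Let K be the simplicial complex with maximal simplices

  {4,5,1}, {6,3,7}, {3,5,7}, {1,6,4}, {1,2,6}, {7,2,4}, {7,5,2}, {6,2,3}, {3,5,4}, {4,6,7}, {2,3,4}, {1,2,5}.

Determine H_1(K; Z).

Order the vertices as 1 < 2 < 3 < 4 < 5 < 6 < 7. Listing each simplex with vertices in this order, K has dimension 2 with simplices:

  0-simplices (7): [1], [2], [3], [4], [5], [6], [7]
  1-simplices (18): [1,2], [1,4], [1,5], [1,6], [2,3], [2,4], [2,5], [2,6], [2,7], [3,4], [3,5], [3,6], [3,7], [4,5], [4,6], [4,7], [5,7], [6,7]
  2-simplices (12): [1,2,5], [1,2,6], [1,4,5], [1,4,6], [2,3,4], [2,3,6], [2,4,7], [2,5,7], [3,4,5], [3,5,7], [3,6,7], [4,6,7]

giving chain groups C_0 ≅ Z^7, C_1 ≅ Z^18, C_2 ≅ Z^12.

Boundary ∂_1: C_1 → C_0 maps an edge to its endpoints' difference, ∂[p,q] = q − p. For instance
  ∂[1,5] = [5] − [1].
The 7×18 boundary matrix has rank 6 and Smith normal form diag(1,1,1,1,1,1).

The boundary map ∂_2: C_2 → C_1 maps a triangle to the signed sum of its edges. For instance
  ∂[2,3,6] = [3,6] − [2,6] + [2,3],
  ∂[2,4,7] = [4,7] − [2,7] + [2,4].
The resulting 18×12 matrix has rank 12, and its Smith normal form has invariant factors (1,1,1,1,1,1,1,1,1,1,1,2).

Reading off H_k = ker ∂_k / im ∂_{k+1}:

  H_1: rank ker ∂_1 − rank ∂_2 = (18 − 6) − 12 = 0, and ∂_2 has invariant factor 2 > 1, so H_1 ≅ Z_2.

H_1 ≅ Z_2.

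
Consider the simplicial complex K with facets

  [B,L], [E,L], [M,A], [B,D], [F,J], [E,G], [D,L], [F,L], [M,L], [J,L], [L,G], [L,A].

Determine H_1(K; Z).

K has 9 vertices, 12 edges.
rank ∂_1 = 8, rank ∂_2 = 0 ⇒ b_1 = 12 − 8 − 0 = 4. So H_1 ≅ Z^4.

H_1 = Z^4.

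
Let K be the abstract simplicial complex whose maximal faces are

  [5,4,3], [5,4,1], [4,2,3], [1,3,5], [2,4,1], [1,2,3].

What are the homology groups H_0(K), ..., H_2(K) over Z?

H_0 = Z,  H_1 = 0,  H_2 = Z.

Order the vertices as 1 < 2 < 3 < 4 < 5. Listing each simplex with vertices in this order, K has dimension 2 with simplices:

  0-simplices (5): [1], [2], [3], [4], [5]
  1-simplices (9): [1,2], [1,3], [1,4], [1,5], [2,3], [2,4], [3,4], [3,5], [4,5]
  2-simplices (6): [1,2,3], [1,2,4], [1,3,5], [1,4,5], [2,3,4], [3,4,5]

so the chain groups are C_0 ≅ Z^5, C_1 ≅ Z^9, C_2 ≅ Z^6.

Boundary ∂_1: C_1 → C_0 sends each edge [p,q] (with p < q) to q − p.
The resulting 5×9 matrix has rank 4, and its Smith normal form has invariant factors (1,1,1,1).

Boundary ∂_2: C_2 → C_1 maps a triangle to the signed sum of its edges. For instance
  ∂[1,4,5] = [4,5] − [1,5] + [1,4],
  ∂[3,4,5] = [4,5] − [3,5] + [3,4].
The resulting 9×6 matrix has rank 5, and its Smith normal form has invariant factors (1,1,1,1,1).

Reading off H_k = ker ∂_k / im ∂_{k+1}:

  H_0: rank C_0 − rank ∂_1 = 5 − 4 = 1, and the invariant factors of ∂_1 are all 1, so H_0 ≅ Z.
  H_1: rank ker ∂_1 − rank ∂_2 = (9 − 4) − 5 = 0, and the invariant factors of ∂_2 are all 1, so H_1 ≅ 0.
  H_2: rank ker ∂_2 − rank ∂_3 = (6 − 5) − 0 = 1, and there is no ∂_3, so H_2 ≅ Z.

As a check, the Euler characteristic is 5 − 9 + 6 = 2, which agrees with 1 − 0 + 1 = 2.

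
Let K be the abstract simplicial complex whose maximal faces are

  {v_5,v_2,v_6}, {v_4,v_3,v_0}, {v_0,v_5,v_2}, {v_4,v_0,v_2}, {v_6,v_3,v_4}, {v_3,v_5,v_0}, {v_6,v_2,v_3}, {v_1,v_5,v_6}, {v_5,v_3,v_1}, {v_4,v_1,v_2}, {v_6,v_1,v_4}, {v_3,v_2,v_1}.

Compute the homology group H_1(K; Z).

H_1 = Z/2Z.

Order the vertices as v_0 < v_1 < v_2 < v_3 < v_4 < v_5 < v_6. Listing each simplex with vertices in this order, K has dimension 2 with simplices:

  0-simplices (7): [v_0], [v_1], [v_2], [v_3], [v_4], [v_5], [v_6]
  1-simplices (18): (18 of them)
  2-simplices (12): (12 of them)

Hence C_0 ≅ Z^7, C_1 ≅ Z^18, C_2 ≅ Z^12.

The boundary map ∂_1: C_1 → C_0 sends each edge [p,q] (with p < q) to q − p.
The resulting 7×18 matrix has rank 6, and its Smith normal form has invariant factors (1,1,1,1,1,1).

The boundary map ∂_2: C_2 → C_1 maps a triangle to the signed sum of its edges. For instance
  ∂[v_2,v_5,v_6] = [v_5,v_6] − [v_2,v_6] + [v_2,v_5],
  ∂[v_1,v_3,v_5] = [v_3,v_5] − [v_1,v_5] + [v_1,v_3].
As a 18×12 matrix over Z this has rank 12, with invariant factors (1,1,1,1,1,1,1,1,1,1,1,2).

Reading off H_k = ker ∂_k / im ∂_{k+1}:

  H_1: rank ker ∂_1 − rank ∂_2 = (18 − 6) − 12 = 0, and ∂_2 has invariant factor 2 > 1, so H_1 ≅ Z/2Z.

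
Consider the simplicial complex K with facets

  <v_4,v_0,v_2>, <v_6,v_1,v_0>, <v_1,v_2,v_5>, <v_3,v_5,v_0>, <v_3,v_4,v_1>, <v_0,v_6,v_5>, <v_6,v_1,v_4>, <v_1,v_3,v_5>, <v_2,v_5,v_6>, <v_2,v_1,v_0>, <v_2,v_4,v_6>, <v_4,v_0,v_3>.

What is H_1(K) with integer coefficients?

H_1 = Z/2.

K has 7 vertices, 18 edges, 12 triangles.
rank ∂_1 = 6, rank ∂_2 = 12 ⇒ b_1 = 18 − 6 − 12 = 0; ∂_2 has invariant factor(s) [2] giving torsion. So H_1 = Z/2.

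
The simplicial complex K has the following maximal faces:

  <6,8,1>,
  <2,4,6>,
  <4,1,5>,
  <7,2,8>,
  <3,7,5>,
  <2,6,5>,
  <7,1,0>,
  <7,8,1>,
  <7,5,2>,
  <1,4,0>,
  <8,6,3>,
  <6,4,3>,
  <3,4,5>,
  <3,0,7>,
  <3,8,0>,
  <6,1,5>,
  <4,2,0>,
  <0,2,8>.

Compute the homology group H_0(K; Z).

H_0 ≅ Z.

We work with the vertex ordering 0 < 1 < 2 < 3 < 4 < 5 < 6 < 7 < 8. The simplices of K, each written with vertices in increasing order, are:

  0-simplices (9): [0], [1], [2], [3], [4], [5], [6], [7], [8]
  1-simplices (27): (27 of them)
  2-simplices (18): [0,1,4], [0,1,7], [0,2,4], [0,2,8], [0,3,7], [0,3,8], [1,4,5], [1,5,6], [1,6,8], [1,7,8], [2,4,6], [2,5,6], [2,5,7], [2,7,8], [3,4,5], [3,4,6], [3,5,7], [3,6,8]

so the chain groups are C_0 ≅ Z^9, C_1 ≅ Z^27, C_2 ≅ Z^18.

Boundary ∂_1: C_1 → C_0 maps an edge to its endpoints' difference, ∂[p,q] = q − p.
The 9×27 boundary matrix has rank 8 and Smith normal form diag(1,1,1,1,1,1,1,1).

∂_2: C_2 → C_1 sends each 2-simplex [p,q,r] to [q,r] − [p,r] + [p,q]. For instance
  ∂[2,7,8] = [7,8] − [2,8] + [2,7],
  ∂[2,5,7] = [5,7] − [2,7] + [2,5].
As a 27×18 matrix over Z this has rank 18, with invariant factors (1,1,1,1,1,1,1,1,1,1,1,1,1,1,1,1,1,2).

Computing H_k = (kernel of ∂_k) / (image of ∂_{k+1}):

  H_0: rank C_0 − rank ∂_1 = 9 − 8 = 1, and the invariant factors of ∂_1 are all 1, so H_0 ≅ Z.

(K is a triangulation of the Klein bottle.)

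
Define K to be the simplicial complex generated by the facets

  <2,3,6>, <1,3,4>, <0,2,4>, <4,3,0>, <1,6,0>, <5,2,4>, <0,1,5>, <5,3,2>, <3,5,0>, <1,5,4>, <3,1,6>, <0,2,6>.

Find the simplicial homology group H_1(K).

H_1 = Z/2.

Fix the vertex order 0 < 1 < 2 < 3 < 4 < 5 < 6 and write every simplex with vertices in increasing order. Then dim K = 2 and the simplices of K are:

  0-simplices (7): [0], [1], [2], [3], [4], [5], [6]
  1-simplices (18): [0,1], [0,2], [0,3], [0,4], [0,5], [0,6], [1,3], [1,4], [1,5], [1,6], [2,3], [2,4], [2,5], [2,6], [3,4], [3,5], [3,6], [4,5]
  2-simplices (12): [0,1,5], [0,1,6], [0,2,4], [0,2,6], [0,3,4], [0,3,5], [1,3,4], [1,3,6], [1,4,5], [2,3,5], [2,3,6], [2,4,5]

giving chain groups C_0 ≅ Z^7, C_1 ≅ Z^18, C_2 ≅ Z^12.

The boundary map ∂_1: C_1 → C_0 maps an edge to its endpoints' difference, ∂[p,q] = q − p.
This gives a 7×18 integer matrix of rank 6; reducing to Smith normal form yields diagonal entries (1,1,1,1,1,1).

The boundary map ∂_2: C_2 → C_1 sends each 2-simplex [p,q,r] to [q,r] − [p,r] + [p,q]. For instance
  ∂[2,3,5] = [3,5] − [2,5] + [2,3],
  ∂[0,1,5] = [1,5] − [0,5] + [0,1].
The resulting 18×12 matrix has rank 12, and its Smith normal form has invariant factors (1,1,1,1,1,1,1,1,1,1,1,2).

Computing H_k = (kernel of ∂_k) / (image of ∂_{k+1}):

  H_1: rank ker ∂_1 − rank ∂_2 = (18 − 6) − 12 = 0, and ∂_2 has invariant factor 2 > 1, so H_1 = Z/2.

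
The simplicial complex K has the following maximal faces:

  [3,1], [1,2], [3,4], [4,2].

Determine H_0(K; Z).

H_0 = Z.

K has 4 vertices, 4 edges.
rank ∂_0 = 0, rank ∂_1 = 3 ⇒ b_0 = 4 − 0 − 3 = 1; all invariant factors of ∂_1 are 1 so no torsion. So H_0 = Z.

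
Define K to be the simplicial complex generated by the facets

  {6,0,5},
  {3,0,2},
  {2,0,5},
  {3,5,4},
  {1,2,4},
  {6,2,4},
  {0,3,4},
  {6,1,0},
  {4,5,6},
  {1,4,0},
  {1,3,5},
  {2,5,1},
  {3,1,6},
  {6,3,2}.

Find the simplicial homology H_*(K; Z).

Fix the vertex order 0 < 1 < 2 < 3 < 4 < 5 < 6 and write every simplex with vertices in increasing order. Then dim K = 2 and the simplices of K are:

  0-simplices (7): [0], [1], [2], [3], [4], [5], [6]
  1-simplices (21): [0,1], [0,2], [0,3], [0,4], [0,5], [0,6], [1,2], [1,3], [1,4], [1,5], [1,6], [2,3], [2,4], [2,5], [2,6], [3,4], [3,5], [3,6], [4,5], [4,6], [5,6]
  2-simplices (14): [0,1,4], [0,1,6], [0,2,3], [0,2,5], [0,3,4], [0,5,6], [1,2,4], [1,2,5], [1,3,5], [1,3,6], [2,3,6], [2,4,6], [3,4,5], [4,5,6]

so the chain groups are C_0 ≅ Z^7, C_1 ≅ Z^21, C_2 ≅ Z^14.

The boundary map ∂_1: C_1 → C_0 is given by ∂[p,q] = [q] − [p]. For instance
  ∂[1,5] = [5] − [1].
This gives a 7×21 integer matrix of rank 6; reducing to Smith normal form yields diagonal entries (1,1,1,1,1,1).

Boundary ∂_2: C_2 → C_1 acts by ∂[p,q,r] = [q,r] − [p,r] + [p,q]. For instance
  ∂[3,4,5] = [4,5] − [3,5] + [3,4],
  ∂[0,5,6] = [5,6] − [0,6] + [0,5].
The resulting 21×14 matrix has rank 13, and its Smith normal form has invariant factors (1,1,1,1,1,1,1,1,1,1,1,1,1).

Reading off H_k = ker ∂_k / im ∂_{k+1}:

  H_0: rank C_0 − rank ∂_1 = 7 − 6 = 1, and the invariant factors of ∂_1 are all 1, so H_0 ≅ Z.
  H_1: rank ker ∂_1 − rank ∂_2 = (21 − 6) − 13 = 2, and the invariant factors of ∂_2 are all 1, so H_1 ≅ Z^2.
  H_2: rank ker ∂_2 − rank ∂_3 = (14 − 13) − 0 = 1, and there is no ∂_3, so H_2 ≅ Z.

(K is a triangulation of the torus T^2.)

H_0 = Z,  H_1 = Z^2,  H_2 = Z.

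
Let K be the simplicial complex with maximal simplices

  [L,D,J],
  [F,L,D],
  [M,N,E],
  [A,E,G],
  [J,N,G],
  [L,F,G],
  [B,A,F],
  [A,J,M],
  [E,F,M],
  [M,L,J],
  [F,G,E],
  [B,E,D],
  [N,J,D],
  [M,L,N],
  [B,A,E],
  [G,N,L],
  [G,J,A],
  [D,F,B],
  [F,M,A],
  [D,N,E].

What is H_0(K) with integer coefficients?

H_0 = Z.

K has 10 vertices, 30 edges, 20 triangles.
rank ∂_0 = 0, rank ∂_1 = 9 ⇒ b_0 = 10 − 0 − 9 = 1; all invariant factors of ∂_1 are 1 so no torsion. So H_0 ≅ Z.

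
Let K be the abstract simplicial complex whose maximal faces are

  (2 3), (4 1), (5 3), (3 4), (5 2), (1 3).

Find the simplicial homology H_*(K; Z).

H_0 = Z,  H_1 = Z^2.

Fix the vertex order 1 < 2 < 3 < 4 < 5 and write every simplex with vertices in increasing order. Then dim K = 1 and the simplices of K are:

  0-simplices (5): [1], [2], [3], [4], [5]
  1-simplices (6): [1,3], [1,4], [2,3], [2,5], [3,4], [3,5]

Hence C_0 ≅ Z^5, C_1 ≅ Z^6.

The boundary map ∂_1: C_1 → C_0 is given by ∂[p,q] = [q] − [p]. For instance
  ∂[2,3] = [3] − [2].
The 5×6 boundary matrix has rank 4 and Smith normal form diag(1,1,1,1).

Now H_k = ker ∂_k / im ∂_{k+1}, so:

  H_0: rank C_0 − rank ∂_1 = 5 − 4 = 1, and the invariant factors of ∂_1 are all 1, so H_0 ≅ Z.
  H_1: rank ker ∂_1 − rank ∂_2 = (6 − 4) − 0 = 2, and there is no ∂_2, so H_1 ≅ Z^2.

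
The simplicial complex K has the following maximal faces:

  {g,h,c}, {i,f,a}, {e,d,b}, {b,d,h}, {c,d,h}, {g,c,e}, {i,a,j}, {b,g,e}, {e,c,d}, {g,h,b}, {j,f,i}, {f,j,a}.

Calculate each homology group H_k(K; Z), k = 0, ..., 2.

Take the total order a < b < c < d < e < f < g < h < i < j on the vertex set. Then K (dimension 2) consists of the simplices:

  0-simplices (10): a, b, c, d, e, f, g, h, i, j
  1-simplices (18): af, ai, aj, bd, be, bg, bh, cd, ce, cg, ch, de, dh, eg, fi, fj, gh, ij
  2-simplices (12): afi, afj, aij, bde, bdh, beg, bgh, cde, cdh, ceg, cgh, fij

giving chain groups C_0 ≅ Z^10, C_1 ≅ Z^18, C_2 ≅ Z^12.

Boundary ∂_1: C_1 → C_0 sends each edge [p,q] (with p < q) to q − p.
This gives a 10×18 integer matrix of rank 8; reducing to Smith normal form yields diagonal entries (1,1,1,1,1,1,1,1).

The boundary map ∂_2: C_2 → C_1 acts by ∂[p,q,r] = [q,r] − [p,r] + [p,q]. For instance
  ∂afi = fi − ai + af,
  ∂bdh = dh − bh + bd.
The 18×12 boundary matrix has rank 10 and Smith normal form diag(1,1,1,1,1,1,1,1,1,1).

Now H_k = ker ∂_k / im ∂_{k+1}, so:

  H_0: rank C_0 − rank ∂_1 = 10 − 8 = 2, and the invariant factors of ∂_1 are all 1, so H_0 ≅ Z^2.
  H_1: rank ker ∂_1 − rank ∂_2 = (18 − 8) − 10 = 0, and the invariant factors of ∂_2 are all 1, so H_1 ≅ 0.
  H_2: rank ker ∂_2 − rank ∂_3 = (12 − 10) − 0 = 2, and there is no ∂_3, so H_2 ≅ Z^2.

As a check, the Euler characteristic is 10 − 18 + 12 = 4, which agrees with 2 − 0 + 2 = 4.

H_0 = Z^2,  H_1 = 0,  H_2 = Z^2.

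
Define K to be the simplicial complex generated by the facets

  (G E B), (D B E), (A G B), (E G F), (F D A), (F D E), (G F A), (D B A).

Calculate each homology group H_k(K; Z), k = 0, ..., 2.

H_0 ≅ Z,  H_1 = 0,  H_2 ≅ Z.

We work with the vertex ordering A < B < D < E < F < G. The simplices of K, each written with vertices in increasing order, are:

  0-simplices (6): A, B, D, E, F, G
  1-simplices (12): AB, AD, AF, AG, BD, BE, BG, DE, DF, EF, EG, FG
  2-simplices (8): ABD, ABG, ADF, AFG, BDE, BEG, DEF, EFG

so the chain groups are C_0 ≅ Z^6, C_1 ≅ Z^12, C_2 ≅ Z^8.

Boundary ∂_1: C_1 → C_0 sends each edge [p,q] (with p < q) to q − p. For instance
  ∂EF = F − E.
The resulting 6×12 matrix has rank 5, and its Smith normal form has invariant factors (1,1,1,1,1).

∂_2: C_2 → C_1 maps a triangle to the signed sum of its edges. For instance
  ∂ABG = BG − AG + AB,
  ∂ADF = DF − AF + AD.
This gives a 12×8 integer matrix of rank 7; reducing to Smith normal form yields diagonal entries (1,1,1,1,1,1,1).

Reading off H_k = ker ∂_k / im ∂_{k+1}:

  H_0: rank C_0 − rank ∂_1 = 6 − 5 = 1, and the invariant factors of ∂_1 are all 1, so H_0 ≅ Z.
  H_1: rank ker ∂_1 − rank ∂_2 = (12 − 5) − 7 = 0, and the invariant factors of ∂_2 are all 1, so H_1 ≅ 0.
  H_2: rank ker ∂_2 − rank ∂_3 = (8 − 7) − 0 = 1, and there is no ∂_3, so H_2 ≅ Z.

(K is a triangulation of the 2-sphere S^2.)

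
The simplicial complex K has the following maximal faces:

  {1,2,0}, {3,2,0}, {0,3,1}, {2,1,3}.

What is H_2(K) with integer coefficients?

Order the vertices as 0 < 1 < 2 < 3. Listing each simplex with vertices in this order, K has dimension 2 with simplices:

  0-simplices (4): [0], [1], [2], [3]
  1-simplices (6): [0,1], [0,2], [0,3], [1,2], [1,3], [2,3]
  2-simplices (4): [0,1,2], [0,1,3], [0,2,3], [1,2,3]

Hence C_0 ≅ Z^4, C_1 ≅ Z^6, C_2 ≅ Z^4.

Boundary ∂_1: C_1 → C_0 is given by ∂[p,q] = [q] − [p]. For instance
  ∂[2,3] = [3] − [2].
This gives a 4×6 integer matrix of rank 3; reducing to Smith normal form yields diagonal entries (1,1,1).

∂_2: C_2 → C_1 acts by ∂[p,q,r] = [q,r] − [p,r] + [p,q]. For instance
  ∂[0,1,2] = [1,2] − [0,2] + [0,1],
  ∂[1,2,3] = [2,3] − [1,3] + [1,2].
The resulting 6×4 matrix has rank 3, and its Smith normal form has invariant factors (1,1,1).

Computing H_k = (kernel of ∂_k) / (image of ∂_{k+1}):

  H_2: rank ker ∂_2 − rank ∂_3 = (4 − 3) − 0 = 1, and there is no ∂_3, so H_2 ≅ Z.

H_2 ≅ Z.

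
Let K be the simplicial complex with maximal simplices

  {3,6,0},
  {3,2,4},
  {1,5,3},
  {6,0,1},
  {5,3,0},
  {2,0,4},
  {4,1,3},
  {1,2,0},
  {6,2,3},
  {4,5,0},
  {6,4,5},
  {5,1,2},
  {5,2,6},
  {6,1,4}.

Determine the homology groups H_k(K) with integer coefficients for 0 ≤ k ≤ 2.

H_0 = Z,  H_1 = Z^2,  H_2 = Z.

Order the vertices as 0 < 1 < 2 < 3 < 4 < 5 < 6. Listing each simplex with vertices in this order, K has dimension 2 with simplices:

  0-simplices (7): [0], [1], [2], [3], [4], [5], [6]
  1-simplices (21): [0,1], [0,2], [0,3], [0,4], [0,5], [0,6], [1,2], [1,3], [1,4], [1,5], [1,6], [2,3], [2,4], [2,5], [2,6], [3,4], [3,5], [3,6], [4,5], [4,6], [5,6]
  2-simplices (14): [0,1,2], [0,1,6], [0,2,4], [0,3,5], [0,3,6], [0,4,5], [1,2,5], [1,3,4], [1,3,5], [1,4,6], [2,3,4], [2,3,6], [2,5,6], [4,5,6]

giving chain groups C_0 ≅ Z^7, C_1 ≅ Z^21, C_2 ≅ Z^14.

∂_1: C_1 → C_0 maps an edge to its endpoints' difference, ∂[p,q] = q − p. For instance
  ∂[1,5] = [5] − [1].
The resulting 7×21 matrix has rank 6, and its Smith normal form has invariant factors (1,1,1,1,1,1).

The boundary map ∂_2: C_2 → C_1 sends each 2-simplex [p,q,r] to [q,r] − [p,r] + [p,q]. For instance
  ∂[1,2,5] = [2,5] − [1,5] + [1,2],
  ∂[0,1,6] = [1,6] − [0,6] + [0,1].
The 21×14 boundary matrix has rank 13 and Smith normal form diag(1,1,1,1,1,1,1,1,1,1,1,1,1).

Reading off H_k = ker ∂_k / im ∂_{k+1}:

  H_0: rank C_0 − rank ∂_1 = 7 − 6 = 1, and the invariant factors of ∂_1 are all 1, so H_0 ≅ Z.
  H_1: rank ker ∂_1 − rank ∂_2 = (21 − 6) − 13 = 2, and the invariant factors of ∂_2 are all 1, so H_1 ≅ Z^2.
  H_2: rank ker ∂_2 − rank ∂_3 = (14 − 13) − 0 = 1, and there is no ∂_3, so H_2 ≅ Z.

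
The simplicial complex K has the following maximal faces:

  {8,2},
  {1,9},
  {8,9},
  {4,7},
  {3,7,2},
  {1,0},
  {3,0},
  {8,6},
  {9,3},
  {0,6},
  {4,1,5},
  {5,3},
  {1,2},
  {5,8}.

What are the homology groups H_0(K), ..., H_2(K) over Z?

K has 10 vertices, 18 edges, 2 triangles.
rank ∂_0 = 0, rank ∂_1 = 9 ⇒ b_0 = 10 − 0 − 9 = 1; all invariant factors of ∂_1 are 1 so no torsion. So H_0 ≅ Z.
rank ∂_1 = 9, rank ∂_2 = 2 ⇒ b_1 = 18 − 9 − 2 = 7; all invariant factors of ∂_2 are 1 so no torsion. So H_1 ≅ Z^7.
rank ∂_2 = 2, rank ∂_3 = 0 ⇒ b_2 = 2 − 2 − 0 = 0. So H_2 ≅ 0.

H_0 = Z,  H_1 = Z^7,  H_2 = 0.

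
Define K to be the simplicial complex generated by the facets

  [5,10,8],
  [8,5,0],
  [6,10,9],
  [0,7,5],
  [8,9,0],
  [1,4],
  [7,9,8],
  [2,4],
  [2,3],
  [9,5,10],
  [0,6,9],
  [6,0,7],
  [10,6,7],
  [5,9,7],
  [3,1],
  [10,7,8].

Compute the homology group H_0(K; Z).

H_0 = Z^2.

Fix the vertex order 0 < 1 < 2 < 3 < 4 < 5 < 6 < 7 < 8 < 9 < 10 and write every simplex with vertices in increasing order. Then dim K = 2 and the simplices of K are:

  0-simplices (11): [0], [1], [2], [3], [4], [5], [6], [7], [8], [9], [10]
  1-simplices (22): [0,5], [0,6], [0,7], [0,8], [0,9], [1,3], [1,4], [2,3], [2,4], [5,7], [5,8], [5,9], [5,10], [6,7], [6,9], [6,10], [7,8], [7,9], [7,10], [8,9], [8,10], [9,10]
  2-simplices (12): [0,5,7], [0,5,8], [0,6,7], [0,6,9], [0,8,9], [5,7,9], [5,8,10], [5,9,10], [6,7,10], [6,9,10], [7,8,9], [7,8,10]

so the chain groups are C_0 ≅ Z^11, C_1 ≅ Z^22, C_2 ≅ Z^12.

Boundary ∂_1: C_1 → C_0 maps an edge to its endpoints' difference, ∂[p,q] = q − p. For instance
  ∂[6,7] = [7] − [6].
This gives a 11×22 integer matrix of rank 9; reducing to Smith normal form yields diagonal entries (1,1,1,1,1,1,1,1,1).

The boundary map ∂_2: C_2 → C_1 sends each 2-simplex [p,q,r] to [q,r] − [p,r] + [p,q]. For instance
  ∂[0,6,7] = [6,7] − [0,7] + [0,6],
  ∂[0,6,9] = [6,9] − [0,9] + [0,6].
The resulting 22×12 matrix has rank 12, and its Smith normal form has invariant factors (1,1,1,1,1,1,1,1,1,1,1,2).

Reading off H_k = ker ∂_k / im ∂_{k+1}:

  H_0: rank C_0 − rank ∂_1 = 11 − 9 = 2, and the invariant factors of ∂_1 are all 1, so H_0 = Z^2.

(K is a triangulation of the disjoint union of the circle S^1 and the real projective plane RP^2.)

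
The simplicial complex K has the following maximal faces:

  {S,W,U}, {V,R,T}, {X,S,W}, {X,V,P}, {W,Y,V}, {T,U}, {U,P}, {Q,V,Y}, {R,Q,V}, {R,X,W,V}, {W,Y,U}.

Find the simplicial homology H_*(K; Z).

Fix the vertex order P < Q < R < S < T < U < V < W < X < Y and write every simplex with vertices in increasing order. Then dim K = 3 and the simplices of K are:

  0-simplices (10): P, Q, R, S, T, U, V, W, X, Y
  1-simplices (22): PU, PV, PX, QR, QV, QY, RT, RV, RW, RX, SU, SW, SX, TU, TV, UW, UY, VW, VX, VY, WX, WY
  2-simplices (12): PVX, QRV, QVY, RTV, RVW, RVX, RWX, SUW, SWX, UWY, VWX, VWY
  3-simplices (1): RVWX

so the chain groups are C_0 ≅ Z^10, C_1 ≅ Z^22, C_2 ≅ Z^12, C_3 ≅ Z^1.

∂_1: C_1 → C_0 maps an edge to its endpoints' difference, ∂[p,q] = q − p. For instance
  ∂PV = V − P.
The resulting 10×22 matrix has rank 9, and its Smith normal form has invariant factors (1,1,1,1,1,1,1,1,1).

The boundary map ∂_2: C_2 → C_1 sends each 2-simplex [p,q,r] to [q,r] − [p,r] + [p,q]. For instance
  ∂QVY = VY − QY + QV,
  ∂VWY = WY − VY + VW.
As a 22×12 matrix over Z this has rank 11, with invariant factors (1,1,1,1,1,1,1,1,1,1,1).

∂_3: C_3 → C_2 sends each 3-simplex σ to the alternating sum Σ_i (−1)^i (σ with its i-th vertex removed). For instance
  ∂RVWX = VWX − RWX + RVX − RVW.
The resulting 12×1 matrix has rank 1, and its Smith normal form has invariant factors (1).

Computing H_k = (kernel of ∂_k) / (image of ∂_{k+1}):

  H_0: rank C_0 − rank ∂_1 = 10 − 9 = 1, and the invariant factors of ∂_1 are all 1, so H_0 = Z.
  H_1: rank ker ∂_1 − rank ∂_2 = (22 − 9) − 11 = 2, and the invariant factors of ∂_2 are all 1, so H_1 = Z^2.
  H_2: rank ker ∂_2 − rank ∂_3 = (12 − 11) − 1 = 0, and the invariant factors of ∂_3 are all 1, so H_2 = 0.
  H_3: rank ker ∂_3 − rank ∂_4 = (1 − 1) − 0 = 0, and there is no ∂_4, so H_3 = 0.

As a check, the Euler characteristic is 10 − 22 + 12 − 1 = -1, which agrees with 1 − 2 + 0 − 0 = -1.

H_0 = Z,  H_1 = Z^2,  H_2 = 0,  H_3 = 0.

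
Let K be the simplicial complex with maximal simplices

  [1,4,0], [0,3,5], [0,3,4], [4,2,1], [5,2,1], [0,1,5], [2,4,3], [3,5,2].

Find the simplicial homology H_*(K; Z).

We work with the vertex ordering 0 < 1 < 2 < 3 < 4 < 5. The simplices of K, each written with vertices in increasing order, are:

  0-simplices (6): [0], [1], [2], [3], [4], [5]
  1-simplices (12): [0,1], [0,3], [0,4], [0,5], [1,2], [1,4], [1,5], [2,3], [2,4], [2,5], [3,4], [3,5]
  2-simplices (8): [0,1,4], [0,1,5], [0,3,4], [0,3,5], [1,2,4], [1,2,5], [2,3,4], [2,3,5]

Hence C_0 ≅ Z^6, C_1 ≅ Z^12, C_2 ≅ Z^8.

Boundary ∂_1: C_1 → C_0 sends each edge [p,q] (with p < q) to q − p. For instance
  ∂[1,4] = [4] − [1].
The 6×12 boundary matrix has rank 5 and Smith normal form diag(1,1,1,1,1).

Boundary ∂_2: C_2 → C_1 sends each 2-simplex [p,q,r] to [q,r] − [p,r] + [p,q]. For instance
  ∂[1,2,5] = [2,5] − [1,5] + [1,2],
  ∂[0,3,5] = [3,5] − [0,5] + [0,3].
This gives a 12×8 integer matrix of rank 7; reducing to Smith normal form yields diagonal entries (1,1,1,1,1,1,1).

Reading off H_k = ker ∂_k / im ∂_{k+1}:

  H_0: rank C_0 − rank ∂_1 = 6 − 5 = 1, and the invariant factors of ∂_1 are all 1, so H_0 = Z.
  H_1: rank ker ∂_1 − rank ∂_2 = (12 − 5) − 7 = 0, and the invariant factors of ∂_2 are all 1, so H_1 = 0.
  H_2: rank ker ∂_2 − rank ∂_3 = (8 − 7) − 0 = 1, and there is no ∂_3, so H_2 = Z.

As a check, the Euler characteristic is 6 − 12 + 8 = 2, which agrees with 1 − 0 + 1 = 2.

H_0 ≅ Z,  H_1 = 0,  H_2 ≅ Z.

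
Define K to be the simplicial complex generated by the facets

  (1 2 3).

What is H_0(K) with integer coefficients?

Take the total order 1 < 2 < 3 on the vertex set. Then K (dimension 2) consists of the simplices:

  0-simplices (3): [1], [2], [3]
  1-simplices (3): [1,2], [1,3], [2,3]
  2-simplices (1): [1,2,3]

giving chain groups C_0 ≅ Z^3, C_1 ≅ Z^3, C_2 ≅ Z^1.

The boundary map ∂_1: C_1 → C_0 maps an edge to its endpoints' difference, ∂[p,q] = q − p. For instance
  ∂[2,3] = [3] − [2].
The 3×3 boundary matrix has rank 2 and Smith normal form diag(1,1).

∂_2: C_2 → C_1 maps a triangle to the signed sum of its edges. For instance
  ∂[1,2,3] = [2,3] − [1,3] + [1,2].
The resulting 3×1 matrix has rank 1, and its Smith normal form has invariant factors (1).

Computing H_k = (kernel of ∂_k) / (image of ∂_{k+1}):

  H_0: rank C_0 − rank ∂_1 = 3 − 2 = 1, and the invariant factors of ∂_1 are all 1, so H_0 ≅ Z.

H_0 ≅ Z.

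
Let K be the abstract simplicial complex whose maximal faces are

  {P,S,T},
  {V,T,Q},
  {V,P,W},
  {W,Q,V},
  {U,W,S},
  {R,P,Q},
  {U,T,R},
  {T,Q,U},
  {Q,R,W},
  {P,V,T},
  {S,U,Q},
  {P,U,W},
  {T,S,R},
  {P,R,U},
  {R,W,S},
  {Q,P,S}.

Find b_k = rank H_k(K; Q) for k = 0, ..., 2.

b_0 = 1, b_1 = 2, b_2 = 1.

We work with the vertex ordering P < Q < R < S < T < U < V < W. The simplices of K, each written with vertices in increasing order, are:

  0-simplices (8): P, Q, R, S, T, U, V, W
  1-simplices (24): PQ, PR, PS, PT, PU, PV, PW, QR, QS, QT, QU, QV, QW, RS, RT, RU, RW, ST, SU, SW, TU, TV, UW, VW
  2-simplices (16): PQR, PQS, PRU, PST, PTV, PUW, PVW, QRW, QSU, QTU, QTV, QVW, RST, RSW, RTU, SUW

so the chain groups are C_0 ≅ Z^8, C_1 ≅ Z^24, C_2 ≅ Z^16.

Boundary ∂_1: C_1 → C_0 is given by ∂[p,q] = [q] − [p]. For instance
  ∂SW = W − S.
The resulting 8×24 matrix has rank 7, and its Smith normal form has invariant factors (1,1,1,1,1,1,1).

Boundary ∂_2: C_2 → C_1 acts by ∂[p,q,r] = [q,r] − [p,r] + [p,q]. For instance
  ∂PQS = QS − PS + PQ,
  ∂SUW = UW − SW + SU.
As a 24×16 matrix over Z this has rank 15, with invariant factors (1,1,1,1,1,1,1,1,1,1,1,1,1,1,1).

Computing H_k = (kernel of ∂_k) / (image of ∂_{k+1}):

  H_0: rank C_0 − rank ∂_1 = 8 − 7 = 1, and the invariant factors of ∂_1 are all 1, so H_0 ≅ Z.
  H_1: rank ker ∂_1 − rank ∂_2 = (24 − 7) − 15 = 2, and the invariant factors of ∂_2 are all 1, so H_1 ≅ Z^2.
  H_2: rank ker ∂_2 − rank ∂_3 = (16 − 15) − 0 = 1, and there is no ∂_3, so H_2 ≅ Z.

As a check, the Euler characteristic is 8 − 24 + 16 = 0, which agrees with 1 − 2 + 1 = 0.

Hence the Betti numbers are b_0 = 1, b_1 = 2, b_2 = 1.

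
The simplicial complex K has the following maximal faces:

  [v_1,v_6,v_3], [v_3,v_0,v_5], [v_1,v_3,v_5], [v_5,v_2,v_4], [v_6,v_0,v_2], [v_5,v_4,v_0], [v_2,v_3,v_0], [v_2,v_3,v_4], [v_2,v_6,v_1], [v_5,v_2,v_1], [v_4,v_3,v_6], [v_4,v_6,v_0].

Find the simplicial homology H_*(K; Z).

H_0 = Z,  H_1 = Z/2,  H_2 = 0.

Fix the vertex order v_0 < v_1 < v_2 < v_3 < v_4 < v_5 < v_6 and write every simplex with vertices in increasing order. Then dim K = 2 and the simplices of K are:

  0-simplices (7): [v_0], [v_1], [v_2], [v_3], [v_4], [v_5], [v_6]
  1-simplices (18): (18 of them)
  2-simplices (12): (12 of them)

so the chain groups are C_0 ≅ Z^7, C_1 ≅ Z^18, C_2 ≅ Z^12.

The boundary map ∂_1: C_1 → C_0 sends each edge [p,q] (with p < q) to q − p. For instance
  ∂[v_2,v_3] = [v_3] − [v_2].
This gives a 7×18 integer matrix of rank 6; reducing to Smith normal form yields diagonal entries (1,1,1,1,1,1).

The boundary map ∂_2: C_2 → C_1 sends each 2-simplex [p,q,r] to [q,r] − [p,r] + [p,q]. For instance
  ∂[v_1,v_2,v_5] = [v_2,v_5] − [v_1,v_5] + [v_1,v_2],
  ∂[v_0,v_3,v_5] = [v_3,v_5] − [v_0,v_5] + [v_0,v_3].
The 18×12 boundary matrix has rank 12 and Smith normal form diag(1,1,1,1,1,1,1,1,1,1,1,2).

Reading off H_k = ker ∂_k / im ∂_{k+1}:

  H_0: rank C_0 − rank ∂_1 = 7 − 6 = 1, and the invariant factors of ∂_1 are all 1, so H_0 ≅ Z.
  H_1: rank ker ∂_1 − rank ∂_2 = (18 − 6) − 12 = 0, and ∂_2 has invariant factor 2 > 1, so H_1 ≅ Z/2.
  H_2: rank ker ∂_2 − rank ∂_3 = (12 − 12) − 0 = 0, and there is no ∂_3, so H_2 ≅ 0.

As a check, the Euler characteristic is 7 − 18 + 12 = 1, which agrees with 1 − 0 + 0 = 1.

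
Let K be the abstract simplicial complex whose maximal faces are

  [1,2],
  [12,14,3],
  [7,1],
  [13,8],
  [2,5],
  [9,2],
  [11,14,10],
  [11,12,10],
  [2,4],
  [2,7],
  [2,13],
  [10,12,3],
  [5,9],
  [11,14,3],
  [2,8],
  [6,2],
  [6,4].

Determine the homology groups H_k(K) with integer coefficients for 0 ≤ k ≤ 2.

Order the vertices as 1 < 2 < 3 < 4 < 5 < 6 < 7 < 8 < 9 < 10 < 11 < 12 < 13 < 14. Listing each simplex with vertices in this order, K has dimension 2 with simplices:

  0-simplices (14): [1], [2], [3], [4], [5], [6], [7], [8], [9], [10], [11], [12], [13], [14]
  1-simplices (22): (22 of them)
  2-simplices (5): [3,10,12], [3,11,14], [3,12,14], [10,11,12], [10,11,14]

giving chain groups C_0 ≅ Z^14, C_1 ≅ Z^22, C_2 ≅ Z^5.

∂_1: C_1 → C_0 is given by ∂[p,q] = [q] − [p]. For instance
  ∂[2,7] = [7] − [2].
As a 14×22 matrix over Z this has rank 12, with invariant factors (1,1,1,1,1,1,1,1,1,1,1,1).

∂_2: C_2 → C_1 acts by ∂[p,q,r] = [q,r] − [p,r] + [p,q]. For instance
  ∂[3,11,14] = [11,14] − [3,14] + [3,11],
  ∂[3,12,14] = [12,14] − [3,14] + [3,12].
This gives a 22×5 integer matrix of rank 5; reducing to Smith normal form yields diagonal entries (1,1,1,1,1).

From H_k ≅ ker(∂_k) / im(∂_{k+1}) we obtain:

  H_0: rank C_0 − rank ∂_1 = 14 − 12 = 2, and the invariant factors of ∂_1 are all 1, so H_0 ≅ Z^2.
  H_1: rank ker ∂_1 − rank ∂_2 = (22 − 12) − 5 = 5, and the invariant factors of ∂_2 are all 1, so H_1 ≅ Z^5.
  H_2: rank ker ∂_2 − rank ∂_3 = (5 − 5) − 0 = 0, and there is no ∂_3, so H_2 ≅ 0.

H_0 ≅ Z^2,  H_1 ≅ Z^5,  H_2 = 0.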